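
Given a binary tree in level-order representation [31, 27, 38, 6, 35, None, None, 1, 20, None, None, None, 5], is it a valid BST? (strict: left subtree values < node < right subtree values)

Level-order array: [31, 27, 38, 6, 35, None, None, 1, 20, None, None, None, 5]
Validate using subtree bounds (lo, hi): at each node, require lo < value < hi,
then recurse left with hi=value and right with lo=value.
Preorder trace (stopping at first violation):
  at node 31 with bounds (-inf, +inf): OK
  at node 27 with bounds (-inf, 31): OK
  at node 6 with bounds (-inf, 27): OK
  at node 1 with bounds (-inf, 6): OK
  at node 5 with bounds (1, 6): OK
  at node 20 with bounds (6, 27): OK
  at node 35 with bounds (27, 31): VIOLATION
Node 35 violates its bound: not (27 < 35 < 31).
Result: Not a valid BST


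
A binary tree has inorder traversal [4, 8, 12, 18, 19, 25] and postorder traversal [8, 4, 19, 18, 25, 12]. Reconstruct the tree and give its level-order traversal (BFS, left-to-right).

Inorder:   [4, 8, 12, 18, 19, 25]
Postorder: [8, 4, 19, 18, 25, 12]
Algorithm: postorder visits root last, so walk postorder right-to-left;
each value is the root of the current inorder slice — split it at that
value, recurse on the right subtree first, then the left.
Recursive splits:
  root=12; inorder splits into left=[4, 8], right=[18, 19, 25]
  root=25; inorder splits into left=[18, 19], right=[]
  root=18; inorder splits into left=[], right=[19]
  root=19; inorder splits into left=[], right=[]
  root=4; inorder splits into left=[], right=[8]
  root=8; inorder splits into left=[], right=[]
Reconstructed level-order: [12, 4, 25, 8, 18, 19]


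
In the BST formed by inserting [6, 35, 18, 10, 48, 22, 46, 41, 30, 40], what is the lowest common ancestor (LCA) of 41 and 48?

Tree insertion order: [6, 35, 18, 10, 48, 22, 46, 41, 30, 40]
Tree (level-order array): [6, None, 35, 18, 48, 10, 22, 46, None, None, None, None, 30, 41, None, None, None, 40]
In a BST, the LCA of p=41, q=48 is the first node v on the
root-to-leaf path with p <= v <= q (go left if both < v, right if both > v).
Walk from root:
  at 6: both 41 and 48 > 6, go right
  at 35: both 41 and 48 > 35, go right
  at 48: 41 <= 48 <= 48, this is the LCA
LCA = 48


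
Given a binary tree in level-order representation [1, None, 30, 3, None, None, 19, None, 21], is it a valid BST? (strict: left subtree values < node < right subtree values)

Level-order array: [1, None, 30, 3, None, None, 19, None, 21]
Validate using subtree bounds (lo, hi): at each node, require lo < value < hi,
then recurse left with hi=value and right with lo=value.
Preorder trace (stopping at first violation):
  at node 1 with bounds (-inf, +inf): OK
  at node 30 with bounds (1, +inf): OK
  at node 3 with bounds (1, 30): OK
  at node 19 with bounds (3, 30): OK
  at node 21 with bounds (19, 30): OK
No violation found at any node.
Result: Valid BST


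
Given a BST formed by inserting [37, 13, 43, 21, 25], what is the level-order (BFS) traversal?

Tree insertion order: [37, 13, 43, 21, 25]
Tree (level-order array): [37, 13, 43, None, 21, None, None, None, 25]
BFS from the root, enqueuing left then right child of each popped node:
  queue [37] -> pop 37, enqueue [13, 43], visited so far: [37]
  queue [13, 43] -> pop 13, enqueue [21], visited so far: [37, 13]
  queue [43, 21] -> pop 43, enqueue [none], visited so far: [37, 13, 43]
  queue [21] -> pop 21, enqueue [25], visited so far: [37, 13, 43, 21]
  queue [25] -> pop 25, enqueue [none], visited so far: [37, 13, 43, 21, 25]
Result: [37, 13, 43, 21, 25]


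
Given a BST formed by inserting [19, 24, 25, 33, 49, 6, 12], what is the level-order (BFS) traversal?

Tree insertion order: [19, 24, 25, 33, 49, 6, 12]
Tree (level-order array): [19, 6, 24, None, 12, None, 25, None, None, None, 33, None, 49]
BFS from the root, enqueuing left then right child of each popped node:
  queue [19] -> pop 19, enqueue [6, 24], visited so far: [19]
  queue [6, 24] -> pop 6, enqueue [12], visited so far: [19, 6]
  queue [24, 12] -> pop 24, enqueue [25], visited so far: [19, 6, 24]
  queue [12, 25] -> pop 12, enqueue [none], visited so far: [19, 6, 24, 12]
  queue [25] -> pop 25, enqueue [33], visited so far: [19, 6, 24, 12, 25]
  queue [33] -> pop 33, enqueue [49], visited so far: [19, 6, 24, 12, 25, 33]
  queue [49] -> pop 49, enqueue [none], visited so far: [19, 6, 24, 12, 25, 33, 49]
Result: [19, 6, 24, 12, 25, 33, 49]


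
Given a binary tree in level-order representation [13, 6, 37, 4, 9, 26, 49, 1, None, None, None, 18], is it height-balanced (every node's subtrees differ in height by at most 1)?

Tree (level-order array): [13, 6, 37, 4, 9, 26, 49, 1, None, None, None, 18]
Definition: a tree is height-balanced if, at every node, |h(left) - h(right)| <= 1 (empty subtree has height -1).
Bottom-up per-node check:
  node 1: h_left=-1, h_right=-1, diff=0 [OK], height=0
  node 4: h_left=0, h_right=-1, diff=1 [OK], height=1
  node 9: h_left=-1, h_right=-1, diff=0 [OK], height=0
  node 6: h_left=1, h_right=0, diff=1 [OK], height=2
  node 18: h_left=-1, h_right=-1, diff=0 [OK], height=0
  node 26: h_left=0, h_right=-1, diff=1 [OK], height=1
  node 49: h_left=-1, h_right=-1, diff=0 [OK], height=0
  node 37: h_left=1, h_right=0, diff=1 [OK], height=2
  node 13: h_left=2, h_right=2, diff=0 [OK], height=3
All nodes satisfy the balance condition.
Result: Balanced


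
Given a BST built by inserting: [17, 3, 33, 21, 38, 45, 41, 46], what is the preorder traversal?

Tree insertion order: [17, 3, 33, 21, 38, 45, 41, 46]
Tree (level-order array): [17, 3, 33, None, None, 21, 38, None, None, None, 45, 41, 46]
Preorder traversal: [17, 3, 33, 21, 38, 45, 41, 46]


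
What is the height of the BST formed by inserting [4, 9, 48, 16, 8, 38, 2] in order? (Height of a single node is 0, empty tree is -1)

Insertion order: [4, 9, 48, 16, 8, 38, 2]
Tree (level-order array): [4, 2, 9, None, None, 8, 48, None, None, 16, None, None, 38]
Compute height bottom-up (empty subtree = -1):
  height(2) = 1 + max(-1, -1) = 0
  height(8) = 1 + max(-1, -1) = 0
  height(38) = 1 + max(-1, -1) = 0
  height(16) = 1 + max(-1, 0) = 1
  height(48) = 1 + max(1, -1) = 2
  height(9) = 1 + max(0, 2) = 3
  height(4) = 1 + max(0, 3) = 4
Height = 4


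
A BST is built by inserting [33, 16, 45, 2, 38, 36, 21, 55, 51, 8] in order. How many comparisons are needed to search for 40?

Search path for 40: 33 -> 45 -> 38
Found: False
Comparisons: 3


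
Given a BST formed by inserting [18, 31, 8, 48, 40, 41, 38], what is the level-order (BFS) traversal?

Tree insertion order: [18, 31, 8, 48, 40, 41, 38]
Tree (level-order array): [18, 8, 31, None, None, None, 48, 40, None, 38, 41]
BFS from the root, enqueuing left then right child of each popped node:
  queue [18] -> pop 18, enqueue [8, 31], visited so far: [18]
  queue [8, 31] -> pop 8, enqueue [none], visited so far: [18, 8]
  queue [31] -> pop 31, enqueue [48], visited so far: [18, 8, 31]
  queue [48] -> pop 48, enqueue [40], visited so far: [18, 8, 31, 48]
  queue [40] -> pop 40, enqueue [38, 41], visited so far: [18, 8, 31, 48, 40]
  queue [38, 41] -> pop 38, enqueue [none], visited so far: [18, 8, 31, 48, 40, 38]
  queue [41] -> pop 41, enqueue [none], visited so far: [18, 8, 31, 48, 40, 38, 41]
Result: [18, 8, 31, 48, 40, 38, 41]


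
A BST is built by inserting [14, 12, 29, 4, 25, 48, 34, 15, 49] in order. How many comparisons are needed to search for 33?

Search path for 33: 14 -> 29 -> 48 -> 34
Found: False
Comparisons: 4


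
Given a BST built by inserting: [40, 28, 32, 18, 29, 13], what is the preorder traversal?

Tree insertion order: [40, 28, 32, 18, 29, 13]
Tree (level-order array): [40, 28, None, 18, 32, 13, None, 29]
Preorder traversal: [40, 28, 18, 13, 32, 29]


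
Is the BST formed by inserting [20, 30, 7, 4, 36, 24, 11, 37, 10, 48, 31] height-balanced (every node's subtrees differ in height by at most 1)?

Tree (level-order array): [20, 7, 30, 4, 11, 24, 36, None, None, 10, None, None, None, 31, 37, None, None, None, None, None, 48]
Definition: a tree is height-balanced if, at every node, |h(left) - h(right)| <= 1 (empty subtree has height -1).
Bottom-up per-node check:
  node 4: h_left=-1, h_right=-1, diff=0 [OK], height=0
  node 10: h_left=-1, h_right=-1, diff=0 [OK], height=0
  node 11: h_left=0, h_right=-1, diff=1 [OK], height=1
  node 7: h_left=0, h_right=1, diff=1 [OK], height=2
  node 24: h_left=-1, h_right=-1, diff=0 [OK], height=0
  node 31: h_left=-1, h_right=-1, diff=0 [OK], height=0
  node 48: h_left=-1, h_right=-1, diff=0 [OK], height=0
  node 37: h_left=-1, h_right=0, diff=1 [OK], height=1
  node 36: h_left=0, h_right=1, diff=1 [OK], height=2
  node 30: h_left=0, h_right=2, diff=2 [FAIL (|0-2|=2 > 1)], height=3
  node 20: h_left=2, h_right=3, diff=1 [OK], height=4
Node 30 violates the condition: |0 - 2| = 2 > 1.
Result: Not balanced


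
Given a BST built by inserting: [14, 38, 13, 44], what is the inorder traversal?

Tree insertion order: [14, 38, 13, 44]
Tree (level-order array): [14, 13, 38, None, None, None, 44]
Inorder traversal: [13, 14, 38, 44]


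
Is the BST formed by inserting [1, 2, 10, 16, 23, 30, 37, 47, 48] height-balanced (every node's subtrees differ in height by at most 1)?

Tree (level-order array): [1, None, 2, None, 10, None, 16, None, 23, None, 30, None, 37, None, 47, None, 48]
Definition: a tree is height-balanced if, at every node, |h(left) - h(right)| <= 1 (empty subtree has height -1).
Bottom-up per-node check:
  node 48: h_left=-1, h_right=-1, diff=0 [OK], height=0
  node 47: h_left=-1, h_right=0, diff=1 [OK], height=1
  node 37: h_left=-1, h_right=1, diff=2 [FAIL (|-1-1|=2 > 1)], height=2
  node 30: h_left=-1, h_right=2, diff=3 [FAIL (|-1-2|=3 > 1)], height=3
  node 23: h_left=-1, h_right=3, diff=4 [FAIL (|-1-3|=4 > 1)], height=4
  node 16: h_left=-1, h_right=4, diff=5 [FAIL (|-1-4|=5 > 1)], height=5
  node 10: h_left=-1, h_right=5, diff=6 [FAIL (|-1-5|=6 > 1)], height=6
  node 2: h_left=-1, h_right=6, diff=7 [FAIL (|-1-6|=7 > 1)], height=7
  node 1: h_left=-1, h_right=7, diff=8 [FAIL (|-1-7|=8 > 1)], height=8
Node 37 violates the condition: |-1 - 1| = 2 > 1.
Result: Not balanced


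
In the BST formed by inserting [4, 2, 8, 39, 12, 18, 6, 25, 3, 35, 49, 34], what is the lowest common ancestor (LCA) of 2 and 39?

Tree insertion order: [4, 2, 8, 39, 12, 18, 6, 25, 3, 35, 49, 34]
Tree (level-order array): [4, 2, 8, None, 3, 6, 39, None, None, None, None, 12, 49, None, 18, None, None, None, 25, None, 35, 34]
In a BST, the LCA of p=2, q=39 is the first node v on the
root-to-leaf path with p <= v <= q (go left if both < v, right if both > v).
Walk from root:
  at 4: 2 <= 4 <= 39, this is the LCA
LCA = 4


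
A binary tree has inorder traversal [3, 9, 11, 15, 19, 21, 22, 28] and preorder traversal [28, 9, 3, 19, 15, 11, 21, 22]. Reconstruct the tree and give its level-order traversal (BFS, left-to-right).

Inorder:  [3, 9, 11, 15, 19, 21, 22, 28]
Preorder: [28, 9, 3, 19, 15, 11, 21, 22]
Algorithm: preorder visits root first, so consume preorder in order;
for each root, split the current inorder slice at that value into
left-subtree inorder and right-subtree inorder, then recurse.
Recursive splits:
  root=28; inorder splits into left=[3, 9, 11, 15, 19, 21, 22], right=[]
  root=9; inorder splits into left=[3], right=[11, 15, 19, 21, 22]
  root=3; inorder splits into left=[], right=[]
  root=19; inorder splits into left=[11, 15], right=[21, 22]
  root=15; inorder splits into left=[11], right=[]
  root=11; inorder splits into left=[], right=[]
  root=21; inorder splits into left=[], right=[22]
  root=22; inorder splits into left=[], right=[]
Reconstructed level-order: [28, 9, 3, 19, 15, 21, 11, 22]


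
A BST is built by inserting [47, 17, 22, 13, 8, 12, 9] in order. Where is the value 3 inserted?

Starting tree (level order): [47, 17, None, 13, 22, 8, None, None, None, None, 12, 9]
Insertion path: 47 -> 17 -> 13 -> 8
Result: insert 3 as left child of 8
Final tree (level order): [47, 17, None, 13, 22, 8, None, None, None, 3, 12, None, None, 9]


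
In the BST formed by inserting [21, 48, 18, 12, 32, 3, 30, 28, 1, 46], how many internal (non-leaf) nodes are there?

Tree built from: [21, 48, 18, 12, 32, 3, 30, 28, 1, 46]
Tree (level-order array): [21, 18, 48, 12, None, 32, None, 3, None, 30, 46, 1, None, 28]
Rule: An internal node has at least one child.
Per-node child counts:
  node 21: 2 child(ren)
  node 18: 1 child(ren)
  node 12: 1 child(ren)
  node 3: 1 child(ren)
  node 1: 0 child(ren)
  node 48: 1 child(ren)
  node 32: 2 child(ren)
  node 30: 1 child(ren)
  node 28: 0 child(ren)
  node 46: 0 child(ren)
Matching nodes: [21, 18, 12, 3, 48, 32, 30]
Count of internal (non-leaf) nodes: 7


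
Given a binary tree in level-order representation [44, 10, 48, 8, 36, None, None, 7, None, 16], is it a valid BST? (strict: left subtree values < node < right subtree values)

Level-order array: [44, 10, 48, 8, 36, None, None, 7, None, 16]
Validate using subtree bounds (lo, hi): at each node, require lo < value < hi,
then recurse left with hi=value and right with lo=value.
Preorder trace (stopping at first violation):
  at node 44 with bounds (-inf, +inf): OK
  at node 10 with bounds (-inf, 44): OK
  at node 8 with bounds (-inf, 10): OK
  at node 7 with bounds (-inf, 8): OK
  at node 36 with bounds (10, 44): OK
  at node 16 with bounds (10, 36): OK
  at node 48 with bounds (44, +inf): OK
No violation found at any node.
Result: Valid BST


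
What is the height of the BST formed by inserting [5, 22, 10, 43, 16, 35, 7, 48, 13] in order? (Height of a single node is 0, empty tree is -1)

Insertion order: [5, 22, 10, 43, 16, 35, 7, 48, 13]
Tree (level-order array): [5, None, 22, 10, 43, 7, 16, 35, 48, None, None, 13]
Compute height bottom-up (empty subtree = -1):
  height(7) = 1 + max(-1, -1) = 0
  height(13) = 1 + max(-1, -1) = 0
  height(16) = 1 + max(0, -1) = 1
  height(10) = 1 + max(0, 1) = 2
  height(35) = 1 + max(-1, -1) = 0
  height(48) = 1 + max(-1, -1) = 0
  height(43) = 1 + max(0, 0) = 1
  height(22) = 1 + max(2, 1) = 3
  height(5) = 1 + max(-1, 3) = 4
Height = 4


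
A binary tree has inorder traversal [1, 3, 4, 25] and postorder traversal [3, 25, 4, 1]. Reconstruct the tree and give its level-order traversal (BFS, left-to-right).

Inorder:   [1, 3, 4, 25]
Postorder: [3, 25, 4, 1]
Algorithm: postorder visits root last, so walk postorder right-to-left;
each value is the root of the current inorder slice — split it at that
value, recurse on the right subtree first, then the left.
Recursive splits:
  root=1; inorder splits into left=[], right=[3, 4, 25]
  root=4; inorder splits into left=[3], right=[25]
  root=25; inorder splits into left=[], right=[]
  root=3; inorder splits into left=[], right=[]
Reconstructed level-order: [1, 4, 3, 25]


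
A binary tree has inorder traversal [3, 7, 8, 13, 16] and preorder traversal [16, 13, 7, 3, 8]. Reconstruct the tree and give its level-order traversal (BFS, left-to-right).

Inorder:  [3, 7, 8, 13, 16]
Preorder: [16, 13, 7, 3, 8]
Algorithm: preorder visits root first, so consume preorder in order;
for each root, split the current inorder slice at that value into
left-subtree inorder and right-subtree inorder, then recurse.
Recursive splits:
  root=16; inorder splits into left=[3, 7, 8, 13], right=[]
  root=13; inorder splits into left=[3, 7, 8], right=[]
  root=7; inorder splits into left=[3], right=[8]
  root=3; inorder splits into left=[], right=[]
  root=8; inorder splits into left=[], right=[]
Reconstructed level-order: [16, 13, 7, 3, 8]


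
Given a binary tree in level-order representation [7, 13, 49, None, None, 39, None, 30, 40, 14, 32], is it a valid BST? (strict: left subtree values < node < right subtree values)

Level-order array: [7, 13, 49, None, None, 39, None, 30, 40, 14, 32]
Validate using subtree bounds (lo, hi): at each node, require lo < value < hi,
then recurse left with hi=value and right with lo=value.
Preorder trace (stopping at first violation):
  at node 7 with bounds (-inf, +inf): OK
  at node 13 with bounds (-inf, 7): VIOLATION
Node 13 violates its bound: not (-inf < 13 < 7).
Result: Not a valid BST


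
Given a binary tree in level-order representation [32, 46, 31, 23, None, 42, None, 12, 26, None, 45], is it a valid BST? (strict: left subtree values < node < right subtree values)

Level-order array: [32, 46, 31, 23, None, 42, None, 12, 26, None, 45]
Validate using subtree bounds (lo, hi): at each node, require lo < value < hi,
then recurse left with hi=value and right with lo=value.
Preorder trace (stopping at first violation):
  at node 32 with bounds (-inf, +inf): OK
  at node 46 with bounds (-inf, 32): VIOLATION
Node 46 violates its bound: not (-inf < 46 < 32).
Result: Not a valid BST


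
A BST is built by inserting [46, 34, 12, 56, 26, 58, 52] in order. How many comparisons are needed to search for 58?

Search path for 58: 46 -> 56 -> 58
Found: True
Comparisons: 3


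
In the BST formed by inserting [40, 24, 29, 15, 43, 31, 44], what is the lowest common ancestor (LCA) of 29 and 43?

Tree insertion order: [40, 24, 29, 15, 43, 31, 44]
Tree (level-order array): [40, 24, 43, 15, 29, None, 44, None, None, None, 31]
In a BST, the LCA of p=29, q=43 is the first node v on the
root-to-leaf path with p <= v <= q (go left if both < v, right if both > v).
Walk from root:
  at 40: 29 <= 40 <= 43, this is the LCA
LCA = 40


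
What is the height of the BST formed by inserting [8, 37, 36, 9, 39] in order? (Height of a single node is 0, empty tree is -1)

Insertion order: [8, 37, 36, 9, 39]
Tree (level-order array): [8, None, 37, 36, 39, 9]
Compute height bottom-up (empty subtree = -1):
  height(9) = 1 + max(-1, -1) = 0
  height(36) = 1 + max(0, -1) = 1
  height(39) = 1 + max(-1, -1) = 0
  height(37) = 1 + max(1, 0) = 2
  height(8) = 1 + max(-1, 2) = 3
Height = 3


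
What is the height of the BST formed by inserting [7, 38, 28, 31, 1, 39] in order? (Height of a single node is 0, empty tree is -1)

Insertion order: [7, 38, 28, 31, 1, 39]
Tree (level-order array): [7, 1, 38, None, None, 28, 39, None, 31]
Compute height bottom-up (empty subtree = -1):
  height(1) = 1 + max(-1, -1) = 0
  height(31) = 1 + max(-1, -1) = 0
  height(28) = 1 + max(-1, 0) = 1
  height(39) = 1 + max(-1, -1) = 0
  height(38) = 1 + max(1, 0) = 2
  height(7) = 1 + max(0, 2) = 3
Height = 3


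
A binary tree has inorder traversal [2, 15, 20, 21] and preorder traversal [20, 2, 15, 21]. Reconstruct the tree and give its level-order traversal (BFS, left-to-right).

Inorder:  [2, 15, 20, 21]
Preorder: [20, 2, 15, 21]
Algorithm: preorder visits root first, so consume preorder in order;
for each root, split the current inorder slice at that value into
left-subtree inorder and right-subtree inorder, then recurse.
Recursive splits:
  root=20; inorder splits into left=[2, 15], right=[21]
  root=2; inorder splits into left=[], right=[15]
  root=15; inorder splits into left=[], right=[]
  root=21; inorder splits into left=[], right=[]
Reconstructed level-order: [20, 2, 21, 15]


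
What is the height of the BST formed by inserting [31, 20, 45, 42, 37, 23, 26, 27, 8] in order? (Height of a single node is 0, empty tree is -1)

Insertion order: [31, 20, 45, 42, 37, 23, 26, 27, 8]
Tree (level-order array): [31, 20, 45, 8, 23, 42, None, None, None, None, 26, 37, None, None, 27]
Compute height bottom-up (empty subtree = -1):
  height(8) = 1 + max(-1, -1) = 0
  height(27) = 1 + max(-1, -1) = 0
  height(26) = 1 + max(-1, 0) = 1
  height(23) = 1 + max(-1, 1) = 2
  height(20) = 1 + max(0, 2) = 3
  height(37) = 1 + max(-1, -1) = 0
  height(42) = 1 + max(0, -1) = 1
  height(45) = 1 + max(1, -1) = 2
  height(31) = 1 + max(3, 2) = 4
Height = 4


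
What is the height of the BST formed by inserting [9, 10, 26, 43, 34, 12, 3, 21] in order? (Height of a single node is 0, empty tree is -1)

Insertion order: [9, 10, 26, 43, 34, 12, 3, 21]
Tree (level-order array): [9, 3, 10, None, None, None, 26, 12, 43, None, 21, 34]
Compute height bottom-up (empty subtree = -1):
  height(3) = 1 + max(-1, -1) = 0
  height(21) = 1 + max(-1, -1) = 0
  height(12) = 1 + max(-1, 0) = 1
  height(34) = 1 + max(-1, -1) = 0
  height(43) = 1 + max(0, -1) = 1
  height(26) = 1 + max(1, 1) = 2
  height(10) = 1 + max(-1, 2) = 3
  height(9) = 1 + max(0, 3) = 4
Height = 4


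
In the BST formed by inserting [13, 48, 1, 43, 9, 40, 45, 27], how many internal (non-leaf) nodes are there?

Tree built from: [13, 48, 1, 43, 9, 40, 45, 27]
Tree (level-order array): [13, 1, 48, None, 9, 43, None, None, None, 40, 45, 27]
Rule: An internal node has at least one child.
Per-node child counts:
  node 13: 2 child(ren)
  node 1: 1 child(ren)
  node 9: 0 child(ren)
  node 48: 1 child(ren)
  node 43: 2 child(ren)
  node 40: 1 child(ren)
  node 27: 0 child(ren)
  node 45: 0 child(ren)
Matching nodes: [13, 1, 48, 43, 40]
Count of internal (non-leaf) nodes: 5


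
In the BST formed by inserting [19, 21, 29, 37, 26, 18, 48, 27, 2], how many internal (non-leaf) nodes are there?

Tree built from: [19, 21, 29, 37, 26, 18, 48, 27, 2]
Tree (level-order array): [19, 18, 21, 2, None, None, 29, None, None, 26, 37, None, 27, None, 48]
Rule: An internal node has at least one child.
Per-node child counts:
  node 19: 2 child(ren)
  node 18: 1 child(ren)
  node 2: 0 child(ren)
  node 21: 1 child(ren)
  node 29: 2 child(ren)
  node 26: 1 child(ren)
  node 27: 0 child(ren)
  node 37: 1 child(ren)
  node 48: 0 child(ren)
Matching nodes: [19, 18, 21, 29, 26, 37]
Count of internal (non-leaf) nodes: 6


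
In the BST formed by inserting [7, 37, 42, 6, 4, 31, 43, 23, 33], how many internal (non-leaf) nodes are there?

Tree built from: [7, 37, 42, 6, 4, 31, 43, 23, 33]
Tree (level-order array): [7, 6, 37, 4, None, 31, 42, None, None, 23, 33, None, 43]
Rule: An internal node has at least one child.
Per-node child counts:
  node 7: 2 child(ren)
  node 6: 1 child(ren)
  node 4: 0 child(ren)
  node 37: 2 child(ren)
  node 31: 2 child(ren)
  node 23: 0 child(ren)
  node 33: 0 child(ren)
  node 42: 1 child(ren)
  node 43: 0 child(ren)
Matching nodes: [7, 6, 37, 31, 42]
Count of internal (non-leaf) nodes: 5


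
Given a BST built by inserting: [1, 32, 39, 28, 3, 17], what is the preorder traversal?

Tree insertion order: [1, 32, 39, 28, 3, 17]
Tree (level-order array): [1, None, 32, 28, 39, 3, None, None, None, None, 17]
Preorder traversal: [1, 32, 28, 3, 17, 39]


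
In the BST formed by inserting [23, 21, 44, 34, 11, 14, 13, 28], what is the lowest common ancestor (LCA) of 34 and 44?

Tree insertion order: [23, 21, 44, 34, 11, 14, 13, 28]
Tree (level-order array): [23, 21, 44, 11, None, 34, None, None, 14, 28, None, 13]
In a BST, the LCA of p=34, q=44 is the first node v on the
root-to-leaf path with p <= v <= q (go left if both < v, right if both > v).
Walk from root:
  at 23: both 34 and 44 > 23, go right
  at 44: 34 <= 44 <= 44, this is the LCA
LCA = 44


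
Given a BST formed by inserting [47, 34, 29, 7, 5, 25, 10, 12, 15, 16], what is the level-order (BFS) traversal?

Tree insertion order: [47, 34, 29, 7, 5, 25, 10, 12, 15, 16]
Tree (level-order array): [47, 34, None, 29, None, 7, None, 5, 25, None, None, 10, None, None, 12, None, 15, None, 16]
BFS from the root, enqueuing left then right child of each popped node:
  queue [47] -> pop 47, enqueue [34], visited so far: [47]
  queue [34] -> pop 34, enqueue [29], visited so far: [47, 34]
  queue [29] -> pop 29, enqueue [7], visited so far: [47, 34, 29]
  queue [7] -> pop 7, enqueue [5, 25], visited so far: [47, 34, 29, 7]
  queue [5, 25] -> pop 5, enqueue [none], visited so far: [47, 34, 29, 7, 5]
  queue [25] -> pop 25, enqueue [10], visited so far: [47, 34, 29, 7, 5, 25]
  queue [10] -> pop 10, enqueue [12], visited so far: [47, 34, 29, 7, 5, 25, 10]
  queue [12] -> pop 12, enqueue [15], visited so far: [47, 34, 29, 7, 5, 25, 10, 12]
  queue [15] -> pop 15, enqueue [16], visited so far: [47, 34, 29, 7, 5, 25, 10, 12, 15]
  queue [16] -> pop 16, enqueue [none], visited so far: [47, 34, 29, 7, 5, 25, 10, 12, 15, 16]
Result: [47, 34, 29, 7, 5, 25, 10, 12, 15, 16]


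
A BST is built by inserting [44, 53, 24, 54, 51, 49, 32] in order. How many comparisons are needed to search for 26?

Search path for 26: 44 -> 24 -> 32
Found: False
Comparisons: 3


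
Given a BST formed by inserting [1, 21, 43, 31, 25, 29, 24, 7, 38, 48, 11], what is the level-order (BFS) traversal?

Tree insertion order: [1, 21, 43, 31, 25, 29, 24, 7, 38, 48, 11]
Tree (level-order array): [1, None, 21, 7, 43, None, 11, 31, 48, None, None, 25, 38, None, None, 24, 29]
BFS from the root, enqueuing left then right child of each popped node:
  queue [1] -> pop 1, enqueue [21], visited so far: [1]
  queue [21] -> pop 21, enqueue [7, 43], visited so far: [1, 21]
  queue [7, 43] -> pop 7, enqueue [11], visited so far: [1, 21, 7]
  queue [43, 11] -> pop 43, enqueue [31, 48], visited so far: [1, 21, 7, 43]
  queue [11, 31, 48] -> pop 11, enqueue [none], visited so far: [1, 21, 7, 43, 11]
  queue [31, 48] -> pop 31, enqueue [25, 38], visited so far: [1, 21, 7, 43, 11, 31]
  queue [48, 25, 38] -> pop 48, enqueue [none], visited so far: [1, 21, 7, 43, 11, 31, 48]
  queue [25, 38] -> pop 25, enqueue [24, 29], visited so far: [1, 21, 7, 43, 11, 31, 48, 25]
  queue [38, 24, 29] -> pop 38, enqueue [none], visited so far: [1, 21, 7, 43, 11, 31, 48, 25, 38]
  queue [24, 29] -> pop 24, enqueue [none], visited so far: [1, 21, 7, 43, 11, 31, 48, 25, 38, 24]
  queue [29] -> pop 29, enqueue [none], visited so far: [1, 21, 7, 43, 11, 31, 48, 25, 38, 24, 29]
Result: [1, 21, 7, 43, 11, 31, 48, 25, 38, 24, 29]


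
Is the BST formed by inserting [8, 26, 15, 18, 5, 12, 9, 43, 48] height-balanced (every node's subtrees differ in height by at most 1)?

Tree (level-order array): [8, 5, 26, None, None, 15, 43, 12, 18, None, 48, 9]
Definition: a tree is height-balanced if, at every node, |h(left) - h(right)| <= 1 (empty subtree has height -1).
Bottom-up per-node check:
  node 5: h_left=-1, h_right=-1, diff=0 [OK], height=0
  node 9: h_left=-1, h_right=-1, diff=0 [OK], height=0
  node 12: h_left=0, h_right=-1, diff=1 [OK], height=1
  node 18: h_left=-1, h_right=-1, diff=0 [OK], height=0
  node 15: h_left=1, h_right=0, diff=1 [OK], height=2
  node 48: h_left=-1, h_right=-1, diff=0 [OK], height=0
  node 43: h_left=-1, h_right=0, diff=1 [OK], height=1
  node 26: h_left=2, h_right=1, diff=1 [OK], height=3
  node 8: h_left=0, h_right=3, diff=3 [FAIL (|0-3|=3 > 1)], height=4
Node 8 violates the condition: |0 - 3| = 3 > 1.
Result: Not balanced


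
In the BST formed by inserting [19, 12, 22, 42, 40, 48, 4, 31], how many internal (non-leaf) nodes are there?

Tree built from: [19, 12, 22, 42, 40, 48, 4, 31]
Tree (level-order array): [19, 12, 22, 4, None, None, 42, None, None, 40, 48, 31]
Rule: An internal node has at least one child.
Per-node child counts:
  node 19: 2 child(ren)
  node 12: 1 child(ren)
  node 4: 0 child(ren)
  node 22: 1 child(ren)
  node 42: 2 child(ren)
  node 40: 1 child(ren)
  node 31: 0 child(ren)
  node 48: 0 child(ren)
Matching nodes: [19, 12, 22, 42, 40]
Count of internal (non-leaf) nodes: 5


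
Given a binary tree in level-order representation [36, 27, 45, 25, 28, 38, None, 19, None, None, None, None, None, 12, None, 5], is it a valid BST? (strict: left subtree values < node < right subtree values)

Level-order array: [36, 27, 45, 25, 28, 38, None, 19, None, None, None, None, None, 12, None, 5]
Validate using subtree bounds (lo, hi): at each node, require lo < value < hi,
then recurse left with hi=value and right with lo=value.
Preorder trace (stopping at first violation):
  at node 36 with bounds (-inf, +inf): OK
  at node 27 with bounds (-inf, 36): OK
  at node 25 with bounds (-inf, 27): OK
  at node 19 with bounds (-inf, 25): OK
  at node 12 with bounds (-inf, 19): OK
  at node 5 with bounds (-inf, 12): OK
  at node 28 with bounds (27, 36): OK
  at node 45 with bounds (36, +inf): OK
  at node 38 with bounds (36, 45): OK
No violation found at any node.
Result: Valid BST


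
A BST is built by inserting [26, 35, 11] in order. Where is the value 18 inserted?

Starting tree (level order): [26, 11, 35]
Insertion path: 26 -> 11
Result: insert 18 as right child of 11
Final tree (level order): [26, 11, 35, None, 18]


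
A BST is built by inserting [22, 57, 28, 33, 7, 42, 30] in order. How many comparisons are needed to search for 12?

Search path for 12: 22 -> 7
Found: False
Comparisons: 2


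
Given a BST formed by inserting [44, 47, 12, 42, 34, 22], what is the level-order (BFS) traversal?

Tree insertion order: [44, 47, 12, 42, 34, 22]
Tree (level-order array): [44, 12, 47, None, 42, None, None, 34, None, 22]
BFS from the root, enqueuing left then right child of each popped node:
  queue [44] -> pop 44, enqueue [12, 47], visited so far: [44]
  queue [12, 47] -> pop 12, enqueue [42], visited so far: [44, 12]
  queue [47, 42] -> pop 47, enqueue [none], visited so far: [44, 12, 47]
  queue [42] -> pop 42, enqueue [34], visited so far: [44, 12, 47, 42]
  queue [34] -> pop 34, enqueue [22], visited so far: [44, 12, 47, 42, 34]
  queue [22] -> pop 22, enqueue [none], visited so far: [44, 12, 47, 42, 34, 22]
Result: [44, 12, 47, 42, 34, 22]


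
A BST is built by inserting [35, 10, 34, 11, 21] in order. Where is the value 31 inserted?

Starting tree (level order): [35, 10, None, None, 34, 11, None, None, 21]
Insertion path: 35 -> 10 -> 34 -> 11 -> 21
Result: insert 31 as right child of 21
Final tree (level order): [35, 10, None, None, 34, 11, None, None, 21, None, 31]


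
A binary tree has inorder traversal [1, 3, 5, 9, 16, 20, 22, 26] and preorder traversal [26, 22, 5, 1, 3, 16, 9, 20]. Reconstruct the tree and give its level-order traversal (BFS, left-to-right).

Inorder:  [1, 3, 5, 9, 16, 20, 22, 26]
Preorder: [26, 22, 5, 1, 3, 16, 9, 20]
Algorithm: preorder visits root first, so consume preorder in order;
for each root, split the current inorder slice at that value into
left-subtree inorder and right-subtree inorder, then recurse.
Recursive splits:
  root=26; inorder splits into left=[1, 3, 5, 9, 16, 20, 22], right=[]
  root=22; inorder splits into left=[1, 3, 5, 9, 16, 20], right=[]
  root=5; inorder splits into left=[1, 3], right=[9, 16, 20]
  root=1; inorder splits into left=[], right=[3]
  root=3; inorder splits into left=[], right=[]
  root=16; inorder splits into left=[9], right=[20]
  root=9; inorder splits into left=[], right=[]
  root=20; inorder splits into left=[], right=[]
Reconstructed level-order: [26, 22, 5, 1, 16, 3, 9, 20]


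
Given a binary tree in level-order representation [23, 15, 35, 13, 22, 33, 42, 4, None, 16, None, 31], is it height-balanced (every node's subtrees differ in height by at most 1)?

Tree (level-order array): [23, 15, 35, 13, 22, 33, 42, 4, None, 16, None, 31]
Definition: a tree is height-balanced if, at every node, |h(left) - h(right)| <= 1 (empty subtree has height -1).
Bottom-up per-node check:
  node 4: h_left=-1, h_right=-1, diff=0 [OK], height=0
  node 13: h_left=0, h_right=-1, diff=1 [OK], height=1
  node 16: h_left=-1, h_right=-1, diff=0 [OK], height=0
  node 22: h_left=0, h_right=-1, diff=1 [OK], height=1
  node 15: h_left=1, h_right=1, diff=0 [OK], height=2
  node 31: h_left=-1, h_right=-1, diff=0 [OK], height=0
  node 33: h_left=0, h_right=-1, diff=1 [OK], height=1
  node 42: h_left=-1, h_right=-1, diff=0 [OK], height=0
  node 35: h_left=1, h_right=0, diff=1 [OK], height=2
  node 23: h_left=2, h_right=2, diff=0 [OK], height=3
All nodes satisfy the balance condition.
Result: Balanced


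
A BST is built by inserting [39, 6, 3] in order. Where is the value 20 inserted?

Starting tree (level order): [39, 6, None, 3]
Insertion path: 39 -> 6
Result: insert 20 as right child of 6
Final tree (level order): [39, 6, None, 3, 20]


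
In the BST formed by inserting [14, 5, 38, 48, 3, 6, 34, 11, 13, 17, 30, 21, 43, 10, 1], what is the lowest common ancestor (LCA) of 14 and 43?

Tree insertion order: [14, 5, 38, 48, 3, 6, 34, 11, 13, 17, 30, 21, 43, 10, 1]
Tree (level-order array): [14, 5, 38, 3, 6, 34, 48, 1, None, None, 11, 17, None, 43, None, None, None, 10, 13, None, 30, None, None, None, None, None, None, 21]
In a BST, the LCA of p=14, q=43 is the first node v on the
root-to-leaf path with p <= v <= q (go left if both < v, right if both > v).
Walk from root:
  at 14: 14 <= 14 <= 43, this is the LCA
LCA = 14


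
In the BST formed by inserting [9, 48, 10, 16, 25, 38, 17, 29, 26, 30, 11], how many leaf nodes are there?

Tree built from: [9, 48, 10, 16, 25, 38, 17, 29, 26, 30, 11]
Tree (level-order array): [9, None, 48, 10, None, None, 16, 11, 25, None, None, 17, 38, None, None, 29, None, 26, 30]
Rule: A leaf has 0 children.
Per-node child counts:
  node 9: 1 child(ren)
  node 48: 1 child(ren)
  node 10: 1 child(ren)
  node 16: 2 child(ren)
  node 11: 0 child(ren)
  node 25: 2 child(ren)
  node 17: 0 child(ren)
  node 38: 1 child(ren)
  node 29: 2 child(ren)
  node 26: 0 child(ren)
  node 30: 0 child(ren)
Matching nodes: [11, 17, 26, 30]
Count of leaf nodes: 4


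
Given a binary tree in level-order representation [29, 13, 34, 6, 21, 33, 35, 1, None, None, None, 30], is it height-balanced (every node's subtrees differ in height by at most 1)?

Tree (level-order array): [29, 13, 34, 6, 21, 33, 35, 1, None, None, None, 30]
Definition: a tree is height-balanced if, at every node, |h(left) - h(right)| <= 1 (empty subtree has height -1).
Bottom-up per-node check:
  node 1: h_left=-1, h_right=-1, diff=0 [OK], height=0
  node 6: h_left=0, h_right=-1, diff=1 [OK], height=1
  node 21: h_left=-1, h_right=-1, diff=0 [OK], height=0
  node 13: h_left=1, h_right=0, diff=1 [OK], height=2
  node 30: h_left=-1, h_right=-1, diff=0 [OK], height=0
  node 33: h_left=0, h_right=-1, diff=1 [OK], height=1
  node 35: h_left=-1, h_right=-1, diff=0 [OK], height=0
  node 34: h_left=1, h_right=0, diff=1 [OK], height=2
  node 29: h_left=2, h_right=2, diff=0 [OK], height=3
All nodes satisfy the balance condition.
Result: Balanced


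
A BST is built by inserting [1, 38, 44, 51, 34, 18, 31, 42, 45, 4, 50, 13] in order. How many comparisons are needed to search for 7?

Search path for 7: 1 -> 38 -> 34 -> 18 -> 4 -> 13
Found: False
Comparisons: 6


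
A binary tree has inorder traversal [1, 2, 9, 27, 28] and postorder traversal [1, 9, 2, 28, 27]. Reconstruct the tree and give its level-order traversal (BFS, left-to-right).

Inorder:   [1, 2, 9, 27, 28]
Postorder: [1, 9, 2, 28, 27]
Algorithm: postorder visits root last, so walk postorder right-to-left;
each value is the root of the current inorder slice — split it at that
value, recurse on the right subtree first, then the left.
Recursive splits:
  root=27; inorder splits into left=[1, 2, 9], right=[28]
  root=28; inorder splits into left=[], right=[]
  root=2; inorder splits into left=[1], right=[9]
  root=9; inorder splits into left=[], right=[]
  root=1; inorder splits into left=[], right=[]
Reconstructed level-order: [27, 2, 28, 1, 9]


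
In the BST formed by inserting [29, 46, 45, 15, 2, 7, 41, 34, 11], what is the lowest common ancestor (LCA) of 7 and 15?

Tree insertion order: [29, 46, 45, 15, 2, 7, 41, 34, 11]
Tree (level-order array): [29, 15, 46, 2, None, 45, None, None, 7, 41, None, None, 11, 34]
In a BST, the LCA of p=7, q=15 is the first node v on the
root-to-leaf path with p <= v <= q (go left if both < v, right if both > v).
Walk from root:
  at 29: both 7 and 15 < 29, go left
  at 15: 7 <= 15 <= 15, this is the LCA
LCA = 15


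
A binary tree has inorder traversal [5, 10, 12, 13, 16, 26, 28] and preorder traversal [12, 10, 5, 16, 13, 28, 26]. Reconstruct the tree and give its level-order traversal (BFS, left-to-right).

Inorder:  [5, 10, 12, 13, 16, 26, 28]
Preorder: [12, 10, 5, 16, 13, 28, 26]
Algorithm: preorder visits root first, so consume preorder in order;
for each root, split the current inorder slice at that value into
left-subtree inorder and right-subtree inorder, then recurse.
Recursive splits:
  root=12; inorder splits into left=[5, 10], right=[13, 16, 26, 28]
  root=10; inorder splits into left=[5], right=[]
  root=5; inorder splits into left=[], right=[]
  root=16; inorder splits into left=[13], right=[26, 28]
  root=13; inorder splits into left=[], right=[]
  root=28; inorder splits into left=[26], right=[]
  root=26; inorder splits into left=[], right=[]
Reconstructed level-order: [12, 10, 16, 5, 13, 28, 26]


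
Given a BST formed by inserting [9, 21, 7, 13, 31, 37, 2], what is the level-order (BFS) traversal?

Tree insertion order: [9, 21, 7, 13, 31, 37, 2]
Tree (level-order array): [9, 7, 21, 2, None, 13, 31, None, None, None, None, None, 37]
BFS from the root, enqueuing left then right child of each popped node:
  queue [9] -> pop 9, enqueue [7, 21], visited so far: [9]
  queue [7, 21] -> pop 7, enqueue [2], visited so far: [9, 7]
  queue [21, 2] -> pop 21, enqueue [13, 31], visited so far: [9, 7, 21]
  queue [2, 13, 31] -> pop 2, enqueue [none], visited so far: [9, 7, 21, 2]
  queue [13, 31] -> pop 13, enqueue [none], visited so far: [9, 7, 21, 2, 13]
  queue [31] -> pop 31, enqueue [37], visited so far: [9, 7, 21, 2, 13, 31]
  queue [37] -> pop 37, enqueue [none], visited so far: [9, 7, 21, 2, 13, 31, 37]
Result: [9, 7, 21, 2, 13, 31, 37]


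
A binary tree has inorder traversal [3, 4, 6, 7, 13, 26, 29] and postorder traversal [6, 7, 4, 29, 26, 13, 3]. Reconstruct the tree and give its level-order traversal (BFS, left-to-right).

Inorder:   [3, 4, 6, 7, 13, 26, 29]
Postorder: [6, 7, 4, 29, 26, 13, 3]
Algorithm: postorder visits root last, so walk postorder right-to-left;
each value is the root of the current inorder slice — split it at that
value, recurse on the right subtree first, then the left.
Recursive splits:
  root=3; inorder splits into left=[], right=[4, 6, 7, 13, 26, 29]
  root=13; inorder splits into left=[4, 6, 7], right=[26, 29]
  root=26; inorder splits into left=[], right=[29]
  root=29; inorder splits into left=[], right=[]
  root=4; inorder splits into left=[], right=[6, 7]
  root=7; inorder splits into left=[6], right=[]
  root=6; inorder splits into left=[], right=[]
Reconstructed level-order: [3, 13, 4, 26, 7, 29, 6]


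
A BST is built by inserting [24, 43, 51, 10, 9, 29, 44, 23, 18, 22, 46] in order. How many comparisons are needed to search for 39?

Search path for 39: 24 -> 43 -> 29
Found: False
Comparisons: 3


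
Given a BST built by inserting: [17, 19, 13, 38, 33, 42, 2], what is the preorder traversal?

Tree insertion order: [17, 19, 13, 38, 33, 42, 2]
Tree (level-order array): [17, 13, 19, 2, None, None, 38, None, None, 33, 42]
Preorder traversal: [17, 13, 2, 19, 38, 33, 42]


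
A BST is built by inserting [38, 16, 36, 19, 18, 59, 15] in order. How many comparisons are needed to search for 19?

Search path for 19: 38 -> 16 -> 36 -> 19
Found: True
Comparisons: 4


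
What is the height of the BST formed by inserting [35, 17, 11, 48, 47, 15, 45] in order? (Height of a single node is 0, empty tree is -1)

Insertion order: [35, 17, 11, 48, 47, 15, 45]
Tree (level-order array): [35, 17, 48, 11, None, 47, None, None, 15, 45]
Compute height bottom-up (empty subtree = -1):
  height(15) = 1 + max(-1, -1) = 0
  height(11) = 1 + max(-1, 0) = 1
  height(17) = 1 + max(1, -1) = 2
  height(45) = 1 + max(-1, -1) = 0
  height(47) = 1 + max(0, -1) = 1
  height(48) = 1 + max(1, -1) = 2
  height(35) = 1 + max(2, 2) = 3
Height = 3


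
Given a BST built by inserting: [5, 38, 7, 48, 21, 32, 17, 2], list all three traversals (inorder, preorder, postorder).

Tree insertion order: [5, 38, 7, 48, 21, 32, 17, 2]
Tree (level-order array): [5, 2, 38, None, None, 7, 48, None, 21, None, None, 17, 32]
Inorder (L, root, R): [2, 5, 7, 17, 21, 32, 38, 48]
Preorder (root, L, R): [5, 2, 38, 7, 21, 17, 32, 48]
Postorder (L, R, root): [2, 17, 32, 21, 7, 48, 38, 5]


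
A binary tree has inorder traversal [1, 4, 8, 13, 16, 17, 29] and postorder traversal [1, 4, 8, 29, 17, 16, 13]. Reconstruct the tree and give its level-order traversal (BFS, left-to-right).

Inorder:   [1, 4, 8, 13, 16, 17, 29]
Postorder: [1, 4, 8, 29, 17, 16, 13]
Algorithm: postorder visits root last, so walk postorder right-to-left;
each value is the root of the current inorder slice — split it at that
value, recurse on the right subtree first, then the left.
Recursive splits:
  root=13; inorder splits into left=[1, 4, 8], right=[16, 17, 29]
  root=16; inorder splits into left=[], right=[17, 29]
  root=17; inorder splits into left=[], right=[29]
  root=29; inorder splits into left=[], right=[]
  root=8; inorder splits into left=[1, 4], right=[]
  root=4; inorder splits into left=[1], right=[]
  root=1; inorder splits into left=[], right=[]
Reconstructed level-order: [13, 8, 16, 4, 17, 1, 29]
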